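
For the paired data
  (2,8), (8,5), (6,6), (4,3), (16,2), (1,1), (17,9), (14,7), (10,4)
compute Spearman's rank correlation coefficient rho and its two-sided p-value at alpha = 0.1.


Step 1: Rank x and y separately (midranks; no ties here).
rank(x): 2->2, 8->5, 6->4, 4->3, 16->8, 1->1, 17->9, 14->7, 10->6
rank(y): 8->8, 5->5, 6->6, 3->3, 2->2, 1->1, 9->9, 7->7, 4->4
Step 2: d_i = R_x(i) - R_y(i); compute d_i^2.
  (2-8)^2=36, (5-5)^2=0, (4-6)^2=4, (3-3)^2=0, (8-2)^2=36, (1-1)^2=0, (9-9)^2=0, (7-7)^2=0, (6-4)^2=4
sum(d^2) = 80.
Step 3: rho = 1 - 6*80 / (9*(9^2 - 1)) = 1 - 480/720 = 0.333333.
Step 4: Under H0, t = rho * sqrt((n-2)/(1-rho^2)) = 0.9354 ~ t(7).
Step 5: Two-sided p-value from the t-distribution with 7 df = 0.380713.
Step 6: alpha = 0.1. fail to reject H0.

rho = 0.3333, p = 0.380713, fail to reject H0 at alpha = 0.1.


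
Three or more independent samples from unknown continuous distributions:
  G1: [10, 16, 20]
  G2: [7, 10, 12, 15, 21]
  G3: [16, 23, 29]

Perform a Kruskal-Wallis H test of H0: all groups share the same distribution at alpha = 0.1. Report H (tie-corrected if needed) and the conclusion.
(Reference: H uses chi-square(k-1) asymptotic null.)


Step 1: Combine all N = 11 observations and assign midranks.
sorted (value, group, rank): (7,G2,1), (10,G1,2.5), (10,G2,2.5), (12,G2,4), (15,G2,5), (16,G1,6.5), (16,G3,6.5), (20,G1,8), (21,G2,9), (23,G3,10), (29,G3,11)
Step 2: Sum ranks within each group.
R_1 = 17 (n_1 = 3)
R_2 = 21.5 (n_2 = 5)
R_3 = 27.5 (n_3 = 3)
Step 3: H = 12/(N(N+1)) * sum(R_i^2/n_i) - 3(N+1)
     = 12/(11*12) * (17^2/3 + 21.5^2/5 + 27.5^2/3) - 3*12
     = 0.090909 * 440.867 - 36
     = 4.078788.
Step 4: Ties present; correction factor C = 1 - 12/(11^3 - 11) = 0.990909. Corrected H = 4.078788 / 0.990909 = 4.116208.
Step 5: Under H0, H ~ chi^2(2); p-value = 0.127696.
Step 6: alpha = 0.1. fail to reject H0.

H = 4.1162, df = 2, p = 0.127696, fail to reject H0.


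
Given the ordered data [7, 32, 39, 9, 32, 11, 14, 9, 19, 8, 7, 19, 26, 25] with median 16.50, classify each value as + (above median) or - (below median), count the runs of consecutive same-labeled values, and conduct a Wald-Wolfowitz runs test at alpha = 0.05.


Step 1: Compute median = 16.50; label A = above, B = below.
Labels in order: BAABABBBABBAAA  (n_A = 7, n_B = 7)
Step 2: Count runs R = 8.
Step 3: Under H0 (random ordering), E[R] = 2*n_A*n_B/(n_A+n_B) + 1 = 2*7*7/14 + 1 = 8.0000.
        Var[R] = 2*n_A*n_B*(2*n_A*n_B - n_A - n_B) / ((n_A+n_B)^2 * (n_A+n_B-1)) = 8232/2548 = 3.2308.
        SD[R] = 1.7974.
Step 4: R = E[R], so z = 0 with no continuity correction.
Step 5: Two-sided p-value via normal approximation = 2*(1 - Phi(|z|)) = 1.000000.
Step 6: alpha = 0.05. fail to reject H0.

R = 8, z = 0.0000, p = 1.000000, fail to reject H0.


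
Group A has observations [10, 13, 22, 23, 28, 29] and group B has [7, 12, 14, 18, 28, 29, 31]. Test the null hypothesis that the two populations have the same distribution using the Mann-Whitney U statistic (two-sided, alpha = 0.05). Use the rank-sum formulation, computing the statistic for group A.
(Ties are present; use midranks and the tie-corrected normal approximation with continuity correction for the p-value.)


Step 1: Combine and sort all 13 observations; assign midranks.
sorted (value, group): (7,Y), (10,X), (12,Y), (13,X), (14,Y), (18,Y), (22,X), (23,X), (28,X), (28,Y), (29,X), (29,Y), (31,Y)
ranks: 7->1, 10->2, 12->3, 13->4, 14->5, 18->6, 22->7, 23->8, 28->9.5, 28->9.5, 29->11.5, 29->11.5, 31->13
Step 2: Rank sum for X: R1 = 2 + 4 + 7 + 8 + 9.5 + 11.5 = 42.
Step 3: U_X = R1 - n1(n1+1)/2 = 42 - 6*7/2 = 42 - 21 = 21.
       U_Y = n1*n2 - U_X = 42 - 21 = 21.
Step 4: Ties are present, so use the tie-corrected normal approximation (with continuity correction) for the p-value.
Step 5: p-value = 1.000000; compare to alpha = 0.05. fail to reject H0.

U_X = 21, p = 1.000000, fail to reject H0 at alpha = 0.05.


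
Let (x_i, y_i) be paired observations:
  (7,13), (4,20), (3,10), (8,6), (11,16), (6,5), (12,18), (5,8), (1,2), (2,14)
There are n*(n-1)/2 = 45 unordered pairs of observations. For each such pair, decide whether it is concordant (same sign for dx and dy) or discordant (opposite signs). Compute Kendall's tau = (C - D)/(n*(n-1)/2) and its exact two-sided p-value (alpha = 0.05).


Step 1: Enumerate the 45 unordered pairs (i,j) with i<j and classify each by sign(x_j-x_i) * sign(y_j-y_i).
  (1,2):dx=-3,dy=+7->D; (1,3):dx=-4,dy=-3->C; (1,4):dx=+1,dy=-7->D; (1,5):dx=+4,dy=+3->C
  (1,6):dx=-1,dy=-8->C; (1,7):dx=+5,dy=+5->C; (1,8):dx=-2,dy=-5->C; (1,9):dx=-6,dy=-11->C
  (1,10):dx=-5,dy=+1->D; (2,3):dx=-1,dy=-10->C; (2,4):dx=+4,dy=-14->D; (2,5):dx=+7,dy=-4->D
  (2,6):dx=+2,dy=-15->D; (2,7):dx=+8,dy=-2->D; (2,8):dx=+1,dy=-12->D; (2,9):dx=-3,dy=-18->C
  (2,10):dx=-2,dy=-6->C; (3,4):dx=+5,dy=-4->D; (3,5):dx=+8,dy=+6->C; (3,6):dx=+3,dy=-5->D
  (3,7):dx=+9,dy=+8->C; (3,8):dx=+2,dy=-2->D; (3,9):dx=-2,dy=-8->C; (3,10):dx=-1,dy=+4->D
  (4,5):dx=+3,dy=+10->C; (4,6):dx=-2,dy=-1->C; (4,7):dx=+4,dy=+12->C; (4,8):dx=-3,dy=+2->D
  (4,9):dx=-7,dy=-4->C; (4,10):dx=-6,dy=+8->D; (5,6):dx=-5,dy=-11->C; (5,7):dx=+1,dy=+2->C
  (5,8):dx=-6,dy=-8->C; (5,9):dx=-10,dy=-14->C; (5,10):dx=-9,dy=-2->C; (6,7):dx=+6,dy=+13->C
  (6,8):dx=-1,dy=+3->D; (6,9):dx=-5,dy=-3->C; (6,10):dx=-4,dy=+9->D; (7,8):dx=-7,dy=-10->C
  (7,9):dx=-11,dy=-16->C; (7,10):dx=-10,dy=-4->C; (8,9):dx=-4,dy=-6->C; (8,10):dx=-3,dy=+6->D
  (9,10):dx=+1,dy=+12->C
Step 2: C = 28, D = 17, total pairs = 45.
Step 3: tau = (C - D)/(n(n-1)/2) = (28 - 17)/45 = 0.244444.
Step 4: Exact two-sided p-value (enumerate n! = 3628800 permutations of y under H0): p = 0.380720.
Step 5: alpha = 0.05. fail to reject H0.

tau_b = 0.2444 (C=28, D=17), p = 0.380720, fail to reject H0.


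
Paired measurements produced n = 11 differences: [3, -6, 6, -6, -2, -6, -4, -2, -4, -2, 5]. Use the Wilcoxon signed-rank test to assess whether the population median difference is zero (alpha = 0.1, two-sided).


Step 1: Drop any zero differences (none here) and take |d_i|.
|d| = [3, 6, 6, 6, 2, 6, 4, 2, 4, 2, 5]
Step 2: Midrank |d_i| (ties get averaged ranks).
ranks: |3|->4, |6|->9.5, |6|->9.5, |6|->9.5, |2|->2, |6|->9.5, |4|->5.5, |2|->2, |4|->5.5, |2|->2, |5|->7
Step 3: Attach original signs; sum ranks with positive sign and with negative sign.
W+ = 4 + 9.5 + 7 = 20.5
W- = 9.5 + 9.5 + 2 + 9.5 + 5.5 + 2 + 5.5 + 2 = 45.5
(Check: W+ + W- = 66 should equal n(n+1)/2 = 66.)
Step 4: Test statistic W = min(W+, W-) = 20.5.
Step 5: Ties in |d|, so use the tie-corrected normal approximation.
        E[W] = n(n+1)/4 = 11*12/4 = 33.
        Tie groups: |d|=2 (t=3), |d|=4 (t=2), |d|=6 (t=4); sum(t^3 - t) = 90.
        Var[W] = n(n+1)(2n+1)/24 - sum(t^3-t)/48 = 3036/24 - 90/48 = 124.625.
        z = (W - E[W]) / sqrt(Var[W]) = (20.5 - 33) / 11.1636 = -1.1197.
        Two-sided p = 2*Phi(z) = 0.262835.
Step 6: alpha = 0.1. fail to reject H0.

W+ = 20.5, W- = 45.5, W = min = 20.5, p = 0.262835, fail to reject H0.


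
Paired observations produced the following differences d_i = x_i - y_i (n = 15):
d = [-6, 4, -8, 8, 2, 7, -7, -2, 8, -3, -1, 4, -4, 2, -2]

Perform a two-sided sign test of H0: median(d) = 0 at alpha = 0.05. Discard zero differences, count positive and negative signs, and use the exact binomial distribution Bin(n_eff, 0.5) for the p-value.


Step 1: Discard zero differences. Original n = 15; n_eff = number of nonzero differences = 15.
Nonzero differences (with sign): -6, +4, -8, +8, +2, +7, -7, -2, +8, -3, -1, +4, -4, +2, -2
Step 2: Count signs: positive = 7, negative = 8.
Step 3: Under H0: P(positive) = 0.5, so the number of positives S ~ Bin(15, 0.5).
Step 4: Two-sided exact p-value = sum of Bin(15,0.5) probabilities at or below the observed probability = 1.000000.
Step 5: alpha = 0.05. fail to reject H0.

n_eff = 15, pos = 7, neg = 8, p = 1.000000, fail to reject H0.


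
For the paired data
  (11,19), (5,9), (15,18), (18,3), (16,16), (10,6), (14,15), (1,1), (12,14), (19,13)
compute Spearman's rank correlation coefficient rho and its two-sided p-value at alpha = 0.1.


Step 1: Rank x and y separately (midranks; no ties here).
rank(x): 11->4, 5->2, 15->7, 18->9, 16->8, 10->3, 14->6, 1->1, 12->5, 19->10
rank(y): 19->10, 9->4, 18->9, 3->2, 16->8, 6->3, 15->7, 1->1, 14->6, 13->5
Step 2: d_i = R_x(i) - R_y(i); compute d_i^2.
  (4-10)^2=36, (2-4)^2=4, (7-9)^2=4, (9-2)^2=49, (8-8)^2=0, (3-3)^2=0, (6-7)^2=1, (1-1)^2=0, (5-6)^2=1, (10-5)^2=25
sum(d^2) = 120.
Step 3: rho = 1 - 6*120 / (10*(10^2 - 1)) = 1 - 720/990 = 0.272727.
Step 4: Under H0, t = rho * sqrt((n-2)/(1-rho^2)) = 0.8018 ~ t(8).
Step 5: Two-sided p-value from the t-distribution with 8 df = 0.445838.
Step 6: alpha = 0.1. fail to reject H0.

rho = 0.2727, p = 0.445838, fail to reject H0 at alpha = 0.1.


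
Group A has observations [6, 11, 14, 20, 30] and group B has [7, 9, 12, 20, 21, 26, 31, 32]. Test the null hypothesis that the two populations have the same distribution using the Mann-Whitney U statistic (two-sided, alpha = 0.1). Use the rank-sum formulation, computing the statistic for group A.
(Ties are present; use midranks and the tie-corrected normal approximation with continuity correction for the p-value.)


Step 1: Combine and sort all 13 observations; assign midranks.
sorted (value, group): (6,X), (7,Y), (9,Y), (11,X), (12,Y), (14,X), (20,X), (20,Y), (21,Y), (26,Y), (30,X), (31,Y), (32,Y)
ranks: 6->1, 7->2, 9->3, 11->4, 12->5, 14->6, 20->7.5, 20->7.5, 21->9, 26->10, 30->11, 31->12, 32->13
Step 2: Rank sum for X: R1 = 1 + 4 + 6 + 7.5 + 11 = 29.5.
Step 3: U_X = R1 - n1(n1+1)/2 = 29.5 - 5*6/2 = 29.5 - 15 = 14.5.
       U_Y = n1*n2 - U_X = 40 - 14.5 = 25.5.
Step 4: Ties are present, so use the tie-corrected normal approximation (with continuity correction) for the p-value.
Step 5: p-value = 0.463600; compare to alpha = 0.1. fail to reject H0.

U_X = 14.5, p = 0.463600, fail to reject H0 at alpha = 0.1.


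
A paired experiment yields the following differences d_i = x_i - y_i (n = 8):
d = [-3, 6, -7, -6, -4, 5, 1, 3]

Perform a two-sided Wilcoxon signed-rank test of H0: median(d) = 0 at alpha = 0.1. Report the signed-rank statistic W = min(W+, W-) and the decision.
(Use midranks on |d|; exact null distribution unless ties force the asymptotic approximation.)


Step 1: Drop any zero differences (none here) and take |d_i|.
|d| = [3, 6, 7, 6, 4, 5, 1, 3]
Step 2: Midrank |d_i| (ties get averaged ranks).
ranks: |3|->2.5, |6|->6.5, |7|->8, |6|->6.5, |4|->4, |5|->5, |1|->1, |3|->2.5
Step 3: Attach original signs; sum ranks with positive sign and with negative sign.
W+ = 6.5 + 5 + 1 + 2.5 = 15
W- = 2.5 + 8 + 6.5 + 4 = 21
(Check: W+ + W- = 36 should equal n(n+1)/2 = 36.)
Step 4: Test statistic W = min(W+, W-) = 15.
Step 5: Ties in |d|, so use the tie-corrected normal approximation.
        E[W] = n(n+1)/4 = 8*9/4 = 18.
        Tie groups: |d|=3 (t=2), |d|=6 (t=2); sum(t^3 - t) = 12.
        Var[W] = n(n+1)(2n+1)/24 - sum(t^3-t)/48 = 1224/24 - 12/48 = 50.75.
        z = (W - E[W]) / sqrt(Var[W]) = (15 - 18) / 7.1239 = -0.4211.
        Two-sided p = 2*Phi(z) = 0.673669.
Step 6: alpha = 0.1. fail to reject H0.

W+ = 15, W- = 21, W = min = 15, p = 0.673669, fail to reject H0.


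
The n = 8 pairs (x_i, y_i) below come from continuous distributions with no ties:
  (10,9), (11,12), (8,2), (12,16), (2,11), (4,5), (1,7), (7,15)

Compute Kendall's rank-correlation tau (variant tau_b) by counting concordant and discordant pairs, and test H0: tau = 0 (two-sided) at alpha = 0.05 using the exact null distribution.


Step 1: Enumerate the 28 unordered pairs (i,j) with i<j and classify each by sign(x_j-x_i) * sign(y_j-y_i).
  (1,2):dx=+1,dy=+3->C; (1,3):dx=-2,dy=-7->C; (1,4):dx=+2,dy=+7->C; (1,5):dx=-8,dy=+2->D
  (1,6):dx=-6,dy=-4->C; (1,7):dx=-9,dy=-2->C; (1,8):dx=-3,dy=+6->D; (2,3):dx=-3,dy=-10->C
  (2,4):dx=+1,dy=+4->C; (2,5):dx=-9,dy=-1->C; (2,6):dx=-7,dy=-7->C; (2,7):dx=-10,dy=-5->C
  (2,8):dx=-4,dy=+3->D; (3,4):dx=+4,dy=+14->C; (3,5):dx=-6,dy=+9->D; (3,6):dx=-4,dy=+3->D
  (3,7):dx=-7,dy=+5->D; (3,8):dx=-1,dy=+13->D; (4,5):dx=-10,dy=-5->C; (4,6):dx=-8,dy=-11->C
  (4,7):dx=-11,dy=-9->C; (4,8):dx=-5,dy=-1->C; (5,6):dx=+2,dy=-6->D; (5,7):dx=-1,dy=-4->C
  (5,8):dx=+5,dy=+4->C; (6,7):dx=-3,dy=+2->D; (6,8):dx=+3,dy=+10->C; (7,8):dx=+6,dy=+8->C
Step 2: C = 19, D = 9, total pairs = 28.
Step 3: tau = (C - D)/(n(n-1)/2) = (19 - 9)/28 = 0.357143.
Step 4: Exact two-sided p-value (enumerate n! = 40320 permutations of y under H0): p = 0.275099.
Step 5: alpha = 0.05. fail to reject H0.

tau_b = 0.3571 (C=19, D=9), p = 0.275099, fail to reject H0.


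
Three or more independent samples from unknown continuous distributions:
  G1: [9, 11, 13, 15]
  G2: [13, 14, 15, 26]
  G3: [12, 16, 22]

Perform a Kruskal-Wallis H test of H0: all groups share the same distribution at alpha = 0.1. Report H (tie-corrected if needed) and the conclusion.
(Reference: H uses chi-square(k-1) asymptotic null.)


Step 1: Combine all N = 11 observations and assign midranks.
sorted (value, group, rank): (9,G1,1), (11,G1,2), (12,G3,3), (13,G1,4.5), (13,G2,4.5), (14,G2,6), (15,G1,7.5), (15,G2,7.5), (16,G3,9), (22,G3,10), (26,G2,11)
Step 2: Sum ranks within each group.
R_1 = 15 (n_1 = 4)
R_2 = 29 (n_2 = 4)
R_3 = 22 (n_3 = 3)
Step 3: H = 12/(N(N+1)) * sum(R_i^2/n_i) - 3(N+1)
     = 12/(11*12) * (15^2/4 + 29^2/4 + 22^2/3) - 3*12
     = 0.090909 * 427.833 - 36
     = 2.893939.
Step 4: Ties present; correction factor C = 1 - 12/(11^3 - 11) = 0.990909. Corrected H = 2.893939 / 0.990909 = 2.920489.
Step 5: Under H0, H ~ chi^2(2); p-value = 0.232179.
Step 6: alpha = 0.1. fail to reject H0.

H = 2.9205, df = 2, p = 0.232179, fail to reject H0.


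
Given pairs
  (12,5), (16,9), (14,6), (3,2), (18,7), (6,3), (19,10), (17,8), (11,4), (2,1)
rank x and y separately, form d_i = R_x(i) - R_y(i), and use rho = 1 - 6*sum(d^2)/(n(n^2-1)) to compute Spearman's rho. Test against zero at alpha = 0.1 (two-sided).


Step 1: Rank x and y separately (midranks; no ties here).
rank(x): 12->5, 16->7, 14->6, 3->2, 18->9, 6->3, 19->10, 17->8, 11->4, 2->1
rank(y): 5->5, 9->9, 6->6, 2->2, 7->7, 3->3, 10->10, 8->8, 4->4, 1->1
Step 2: d_i = R_x(i) - R_y(i); compute d_i^2.
  (5-5)^2=0, (7-9)^2=4, (6-6)^2=0, (2-2)^2=0, (9-7)^2=4, (3-3)^2=0, (10-10)^2=0, (8-8)^2=0, (4-4)^2=0, (1-1)^2=0
sum(d^2) = 8.
Step 3: rho = 1 - 6*8 / (10*(10^2 - 1)) = 1 - 48/990 = 0.951515.
Step 4: Under H0, t = rho * sqrt((n-2)/(1-rho^2)) = 8.7493 ~ t(8).
Step 5: Two-sided p-value from the t-distribution with 8 df = 0.000023.
Step 6: alpha = 0.1. reject H0.

rho = 0.9515, p = 0.000023, reject H0 at alpha = 0.1.


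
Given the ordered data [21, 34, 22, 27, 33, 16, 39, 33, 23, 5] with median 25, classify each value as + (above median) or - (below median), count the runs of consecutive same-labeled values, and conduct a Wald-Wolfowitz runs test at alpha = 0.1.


Step 1: Compute median = 25; label A = above, B = below.
Labels in order: BABAABAABB  (n_A = 5, n_B = 5)
Step 2: Count runs R = 7.
Step 3: Under H0 (random ordering), E[R] = 2*n_A*n_B/(n_A+n_B) + 1 = 2*5*5/10 + 1 = 6.0000.
        Var[R] = 2*n_A*n_B*(2*n_A*n_B - n_A - n_B) / ((n_A+n_B)^2 * (n_A+n_B-1)) = 2000/900 = 2.2222.
        SD[R] = 1.4907.
Step 4: Continuity-corrected z = (R - 0.5 - E[R]) / SD[R] = (7 - 0.5 - 6.0000) / 1.4907 = 0.3354.
Step 5: Two-sided p-value via normal approximation = 2*(1 - Phi(|z|)) = 0.737316.
Step 6: alpha = 0.1. fail to reject H0.

R = 7, z = 0.3354, p = 0.737316, fail to reject H0.


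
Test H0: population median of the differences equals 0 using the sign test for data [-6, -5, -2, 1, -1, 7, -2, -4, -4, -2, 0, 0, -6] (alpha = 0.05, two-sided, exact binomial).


Step 1: Discard zero differences. Original n = 13; n_eff = number of nonzero differences = 11.
Nonzero differences (with sign): -6, -5, -2, +1, -1, +7, -2, -4, -4, -2, -6
Step 2: Count signs: positive = 2, negative = 9.
Step 3: Under H0: P(positive) = 0.5, so the number of positives S ~ Bin(11, 0.5).
Step 4: Two-sided exact p-value = sum of Bin(11,0.5) probabilities at or below the observed probability = 0.065430.
Step 5: alpha = 0.05. fail to reject H0.

n_eff = 11, pos = 2, neg = 9, p = 0.065430, fail to reject H0.


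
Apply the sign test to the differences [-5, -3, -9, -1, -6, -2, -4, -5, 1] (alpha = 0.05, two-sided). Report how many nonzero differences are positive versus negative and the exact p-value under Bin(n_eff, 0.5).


Step 1: Discard zero differences. Original n = 9; n_eff = number of nonzero differences = 9.
Nonzero differences (with sign): -5, -3, -9, -1, -6, -2, -4, -5, +1
Step 2: Count signs: positive = 1, negative = 8.
Step 3: Under H0: P(positive) = 0.5, so the number of positives S ~ Bin(9, 0.5).
Step 4: Two-sided exact p-value = sum of Bin(9,0.5) probabilities at or below the observed probability = 0.039062.
Step 5: alpha = 0.05. reject H0.

n_eff = 9, pos = 1, neg = 8, p = 0.039062, reject H0.


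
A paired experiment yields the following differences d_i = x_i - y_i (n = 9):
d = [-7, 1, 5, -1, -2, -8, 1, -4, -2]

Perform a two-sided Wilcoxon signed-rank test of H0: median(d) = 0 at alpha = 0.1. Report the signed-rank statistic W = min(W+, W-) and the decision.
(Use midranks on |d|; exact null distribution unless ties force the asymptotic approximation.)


Step 1: Drop any zero differences (none here) and take |d_i|.
|d| = [7, 1, 5, 1, 2, 8, 1, 4, 2]
Step 2: Midrank |d_i| (ties get averaged ranks).
ranks: |7|->8, |1|->2, |5|->7, |1|->2, |2|->4.5, |8|->9, |1|->2, |4|->6, |2|->4.5
Step 3: Attach original signs; sum ranks with positive sign and with negative sign.
W+ = 2 + 7 + 2 = 11
W- = 8 + 2 + 4.5 + 9 + 6 + 4.5 = 34
(Check: W+ + W- = 45 should equal n(n+1)/2 = 45.)
Step 4: Test statistic W = min(W+, W-) = 11.
Step 5: Ties in |d|, so use the tie-corrected normal approximation.
        E[W] = n(n+1)/4 = 9*10/4 = 22.5.
        Tie groups: |d|=1 (t=3), |d|=2 (t=2); sum(t^3 - t) = 30.
        Var[W] = n(n+1)(2n+1)/24 - sum(t^3-t)/48 = 1710/24 - 30/48 = 70.625.
        z = (W - E[W]) / sqrt(Var[W]) = (11 - 22.5) / 8.4039 = -1.3684.
        Two-sided p = 2*Phi(z) = 0.171181.
Step 6: alpha = 0.1. fail to reject H0.

W+ = 11, W- = 34, W = min = 11, p = 0.171181, fail to reject H0.


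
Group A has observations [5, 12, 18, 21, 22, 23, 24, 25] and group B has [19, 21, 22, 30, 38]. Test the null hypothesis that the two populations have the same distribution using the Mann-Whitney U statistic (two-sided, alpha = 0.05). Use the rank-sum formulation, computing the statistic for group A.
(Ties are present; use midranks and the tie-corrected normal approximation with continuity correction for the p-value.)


Step 1: Combine and sort all 13 observations; assign midranks.
sorted (value, group): (5,X), (12,X), (18,X), (19,Y), (21,X), (21,Y), (22,X), (22,Y), (23,X), (24,X), (25,X), (30,Y), (38,Y)
ranks: 5->1, 12->2, 18->3, 19->4, 21->5.5, 21->5.5, 22->7.5, 22->7.5, 23->9, 24->10, 25->11, 30->12, 38->13
Step 2: Rank sum for X: R1 = 1 + 2 + 3 + 5.5 + 7.5 + 9 + 10 + 11 = 49.
Step 3: U_X = R1 - n1(n1+1)/2 = 49 - 8*9/2 = 49 - 36 = 13.
       U_Y = n1*n2 - U_X = 40 - 13 = 27.
Step 4: Ties are present, so use the tie-corrected normal approximation (with continuity correction) for the p-value.
Step 5: p-value = 0.340019; compare to alpha = 0.05. fail to reject H0.

U_X = 13, p = 0.340019, fail to reject H0 at alpha = 0.05.


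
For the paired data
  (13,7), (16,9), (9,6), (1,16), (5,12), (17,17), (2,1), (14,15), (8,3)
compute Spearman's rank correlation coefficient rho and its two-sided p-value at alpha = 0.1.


Step 1: Rank x and y separately (midranks; no ties here).
rank(x): 13->6, 16->8, 9->5, 1->1, 5->3, 17->9, 2->2, 14->7, 8->4
rank(y): 7->4, 9->5, 6->3, 16->8, 12->6, 17->9, 1->1, 15->7, 3->2
Step 2: d_i = R_x(i) - R_y(i); compute d_i^2.
  (6-4)^2=4, (8-5)^2=9, (5-3)^2=4, (1-8)^2=49, (3-6)^2=9, (9-9)^2=0, (2-1)^2=1, (7-7)^2=0, (4-2)^2=4
sum(d^2) = 80.
Step 3: rho = 1 - 6*80 / (9*(9^2 - 1)) = 1 - 480/720 = 0.333333.
Step 4: Under H0, t = rho * sqrt((n-2)/(1-rho^2)) = 0.9354 ~ t(7).
Step 5: Two-sided p-value from the t-distribution with 7 df = 0.380713.
Step 6: alpha = 0.1. fail to reject H0.

rho = 0.3333, p = 0.380713, fail to reject H0 at alpha = 0.1.


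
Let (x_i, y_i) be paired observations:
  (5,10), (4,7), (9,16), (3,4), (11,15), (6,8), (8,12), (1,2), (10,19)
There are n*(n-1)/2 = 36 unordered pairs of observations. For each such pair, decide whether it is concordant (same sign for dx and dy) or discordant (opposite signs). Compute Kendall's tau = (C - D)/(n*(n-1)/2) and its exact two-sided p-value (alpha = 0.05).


Step 1: Enumerate the 36 unordered pairs (i,j) with i<j and classify each by sign(x_j-x_i) * sign(y_j-y_i).
  (1,2):dx=-1,dy=-3->C; (1,3):dx=+4,dy=+6->C; (1,4):dx=-2,dy=-6->C; (1,5):dx=+6,dy=+5->C
  (1,6):dx=+1,dy=-2->D; (1,7):dx=+3,dy=+2->C; (1,8):dx=-4,dy=-8->C; (1,9):dx=+5,dy=+9->C
  (2,3):dx=+5,dy=+9->C; (2,4):dx=-1,dy=-3->C; (2,5):dx=+7,dy=+8->C; (2,6):dx=+2,dy=+1->C
  (2,7):dx=+4,dy=+5->C; (2,8):dx=-3,dy=-5->C; (2,9):dx=+6,dy=+12->C; (3,4):dx=-6,dy=-12->C
  (3,5):dx=+2,dy=-1->D; (3,6):dx=-3,dy=-8->C; (3,7):dx=-1,dy=-4->C; (3,8):dx=-8,dy=-14->C
  (3,9):dx=+1,dy=+3->C; (4,5):dx=+8,dy=+11->C; (4,6):dx=+3,dy=+4->C; (4,7):dx=+5,dy=+8->C
  (4,8):dx=-2,dy=-2->C; (4,9):dx=+7,dy=+15->C; (5,6):dx=-5,dy=-7->C; (5,7):dx=-3,dy=-3->C
  (5,8):dx=-10,dy=-13->C; (5,9):dx=-1,dy=+4->D; (6,7):dx=+2,dy=+4->C; (6,8):dx=-5,dy=-6->C
  (6,9):dx=+4,dy=+11->C; (7,8):dx=-7,dy=-10->C; (7,9):dx=+2,dy=+7->C; (8,9):dx=+9,dy=+17->C
Step 2: C = 33, D = 3, total pairs = 36.
Step 3: tau = (C - D)/(n(n-1)/2) = (33 - 3)/36 = 0.833333.
Step 4: Exact two-sided p-value (enumerate n! = 362880 permutations of y under H0): p = 0.000854.
Step 5: alpha = 0.05. reject H0.

tau_b = 0.8333 (C=33, D=3), p = 0.000854, reject H0.


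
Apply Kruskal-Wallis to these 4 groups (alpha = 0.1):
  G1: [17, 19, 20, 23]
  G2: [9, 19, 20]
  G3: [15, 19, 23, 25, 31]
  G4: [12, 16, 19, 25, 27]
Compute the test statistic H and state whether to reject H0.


Step 1: Combine all N = 17 observations and assign midranks.
sorted (value, group, rank): (9,G2,1), (12,G4,2), (15,G3,3), (16,G4,4), (17,G1,5), (19,G1,7.5), (19,G2,7.5), (19,G3,7.5), (19,G4,7.5), (20,G1,10.5), (20,G2,10.5), (23,G1,12.5), (23,G3,12.5), (25,G3,14.5), (25,G4,14.5), (27,G4,16), (31,G3,17)
Step 2: Sum ranks within each group.
R_1 = 35.5 (n_1 = 4)
R_2 = 19 (n_2 = 3)
R_3 = 54.5 (n_3 = 5)
R_4 = 44 (n_4 = 5)
Step 3: H = 12/(N(N+1)) * sum(R_i^2/n_i) - 3(N+1)
     = 12/(17*18) * (35.5^2/4 + 19^2/3 + 54.5^2/5 + 44^2/5) - 3*18
     = 0.039216 * 1416.65 - 54
     = 1.554739.
Step 4: Ties present; correction factor C = 1 - 78/(17^3 - 17) = 0.984069. Corrected H = 1.554739 / 0.984069 = 1.579909.
Step 5: Under H0, H ~ chi^2(3); p-value = 0.663954.
Step 6: alpha = 0.1. fail to reject H0.

H = 1.5799, df = 3, p = 0.663954, fail to reject H0.


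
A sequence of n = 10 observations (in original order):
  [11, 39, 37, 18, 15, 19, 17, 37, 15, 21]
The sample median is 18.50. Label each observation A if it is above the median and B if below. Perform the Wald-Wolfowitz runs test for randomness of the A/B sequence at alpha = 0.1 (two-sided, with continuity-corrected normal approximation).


Step 1: Compute median = 18.50; label A = above, B = below.
Labels in order: BAABBABABA  (n_A = 5, n_B = 5)
Step 2: Count runs R = 8.
Step 3: Under H0 (random ordering), E[R] = 2*n_A*n_B/(n_A+n_B) + 1 = 2*5*5/10 + 1 = 6.0000.
        Var[R] = 2*n_A*n_B*(2*n_A*n_B - n_A - n_B) / ((n_A+n_B)^2 * (n_A+n_B-1)) = 2000/900 = 2.2222.
        SD[R] = 1.4907.
Step 4: Continuity-corrected z = (R - 0.5 - E[R]) / SD[R] = (8 - 0.5 - 6.0000) / 1.4907 = 1.0062.
Step 5: Two-sided p-value via normal approximation = 2*(1 - Phi(|z|)) = 0.314305.
Step 6: alpha = 0.1. fail to reject H0.

R = 8, z = 1.0062, p = 0.314305, fail to reject H0.


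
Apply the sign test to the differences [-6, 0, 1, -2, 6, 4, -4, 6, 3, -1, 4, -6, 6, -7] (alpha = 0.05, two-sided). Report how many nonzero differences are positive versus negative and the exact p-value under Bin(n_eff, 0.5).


Step 1: Discard zero differences. Original n = 14; n_eff = number of nonzero differences = 13.
Nonzero differences (with sign): -6, +1, -2, +6, +4, -4, +6, +3, -1, +4, -6, +6, -7
Step 2: Count signs: positive = 7, negative = 6.
Step 3: Under H0: P(positive) = 0.5, so the number of positives S ~ Bin(13, 0.5).
Step 4: Two-sided exact p-value = sum of Bin(13,0.5) probabilities at or below the observed probability = 1.000000.
Step 5: alpha = 0.05. fail to reject H0.

n_eff = 13, pos = 7, neg = 6, p = 1.000000, fail to reject H0.


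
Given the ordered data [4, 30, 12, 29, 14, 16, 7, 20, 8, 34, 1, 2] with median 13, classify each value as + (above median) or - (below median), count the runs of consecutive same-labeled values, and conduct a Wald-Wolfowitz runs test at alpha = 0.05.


Step 1: Compute median = 13; label A = above, B = below.
Labels in order: BABAAABABABB  (n_A = 6, n_B = 6)
Step 2: Count runs R = 9.
Step 3: Under H0 (random ordering), E[R] = 2*n_A*n_B/(n_A+n_B) + 1 = 2*6*6/12 + 1 = 7.0000.
        Var[R] = 2*n_A*n_B*(2*n_A*n_B - n_A - n_B) / ((n_A+n_B)^2 * (n_A+n_B-1)) = 4320/1584 = 2.7273.
        SD[R] = 1.6514.
Step 4: Continuity-corrected z = (R - 0.5 - E[R]) / SD[R] = (9 - 0.5 - 7.0000) / 1.6514 = 0.9083.
Step 5: Two-sided p-value via normal approximation = 2*(1 - Phi(|z|)) = 0.363722.
Step 6: alpha = 0.05. fail to reject H0.

R = 9, z = 0.9083, p = 0.363722, fail to reject H0.


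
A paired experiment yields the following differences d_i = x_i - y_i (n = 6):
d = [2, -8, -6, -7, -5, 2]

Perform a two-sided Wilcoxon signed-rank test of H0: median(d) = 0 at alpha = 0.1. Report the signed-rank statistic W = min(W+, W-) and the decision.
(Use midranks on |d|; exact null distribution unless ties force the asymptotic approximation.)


Step 1: Drop any zero differences (none here) and take |d_i|.
|d| = [2, 8, 6, 7, 5, 2]
Step 2: Midrank |d_i| (ties get averaged ranks).
ranks: |2|->1.5, |8|->6, |6|->4, |7|->5, |5|->3, |2|->1.5
Step 3: Attach original signs; sum ranks with positive sign and with negative sign.
W+ = 1.5 + 1.5 = 3
W- = 6 + 4 + 5 + 3 = 18
(Check: W+ + W- = 21 should equal n(n+1)/2 = 21.)
Step 4: Test statistic W = min(W+, W-) = 3.
Step 5: Ties in |d|, so use the tie-corrected normal approximation.
        E[W] = n(n+1)/4 = 6*7/4 = 10.5.
        Tie groups: |d|=2 (t=2); sum(t^3 - t) = 6.
        Var[W] = n(n+1)(2n+1)/24 - sum(t^3-t)/48 = 546/24 - 6/48 = 22.625.
        z = (W - E[W]) / sqrt(Var[W]) = (3 - 10.5) / 4.7566 = -1.5768.
        Two-sided p = 2*Phi(z) = 0.114850.
Step 6: alpha = 0.1. fail to reject H0.

W+ = 3, W- = 18, W = min = 3, p = 0.114850, fail to reject H0.


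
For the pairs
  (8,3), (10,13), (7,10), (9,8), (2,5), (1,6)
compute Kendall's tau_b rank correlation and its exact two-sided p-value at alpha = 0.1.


Step 1: Enumerate the 15 unordered pairs (i,j) with i<j and classify each by sign(x_j-x_i) * sign(y_j-y_i).
  (1,2):dx=+2,dy=+10->C; (1,3):dx=-1,dy=+7->D; (1,4):dx=+1,dy=+5->C; (1,5):dx=-6,dy=+2->D
  (1,6):dx=-7,dy=+3->D; (2,3):dx=-3,dy=-3->C; (2,4):dx=-1,dy=-5->C; (2,5):dx=-8,dy=-8->C
  (2,6):dx=-9,dy=-7->C; (3,4):dx=+2,dy=-2->D; (3,5):dx=-5,dy=-5->C; (3,6):dx=-6,dy=-4->C
  (4,5):dx=-7,dy=-3->C; (4,6):dx=-8,dy=-2->C; (5,6):dx=-1,dy=+1->D
Step 2: C = 10, D = 5, total pairs = 15.
Step 3: tau = (C - D)/(n(n-1)/2) = (10 - 5)/15 = 0.333333.
Step 4: Exact two-sided p-value (enumerate n! = 720 permutations of y under H0): p = 0.469444.
Step 5: alpha = 0.1. fail to reject H0.

tau_b = 0.3333 (C=10, D=5), p = 0.469444, fail to reject H0.


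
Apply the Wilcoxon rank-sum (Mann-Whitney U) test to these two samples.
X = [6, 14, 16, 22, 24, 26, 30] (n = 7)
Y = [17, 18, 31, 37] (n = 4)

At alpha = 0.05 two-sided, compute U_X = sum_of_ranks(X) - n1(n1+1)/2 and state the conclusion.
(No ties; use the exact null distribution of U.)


Step 1: Combine and sort all 11 observations; assign midranks.
sorted (value, group): (6,X), (14,X), (16,X), (17,Y), (18,Y), (22,X), (24,X), (26,X), (30,X), (31,Y), (37,Y)
ranks: 6->1, 14->2, 16->3, 17->4, 18->5, 22->6, 24->7, 26->8, 30->9, 31->10, 37->11
Step 2: Rank sum for X: R1 = 1 + 2 + 3 + 6 + 7 + 8 + 9 = 36.
Step 3: U_X = R1 - n1(n1+1)/2 = 36 - 7*8/2 = 36 - 28 = 8.
       U_Y = n1*n2 - U_X = 28 - 8 = 20.
Step 4: No ties, so the exact null distribution of U (based on enumerating the C(11,7) = 330 equally likely rank assignments) gives the two-sided p-value.
Step 5: p-value = 0.315152; compare to alpha = 0.05. fail to reject H0.

U_X = 8, p = 0.315152, fail to reject H0 at alpha = 0.05.


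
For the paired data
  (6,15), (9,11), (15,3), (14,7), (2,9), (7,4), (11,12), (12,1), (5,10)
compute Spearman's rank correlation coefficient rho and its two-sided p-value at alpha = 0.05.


Step 1: Rank x and y separately (midranks; no ties here).
rank(x): 6->3, 9->5, 15->9, 14->8, 2->1, 7->4, 11->6, 12->7, 5->2
rank(y): 15->9, 11->7, 3->2, 7->4, 9->5, 4->3, 12->8, 1->1, 10->6
Step 2: d_i = R_x(i) - R_y(i); compute d_i^2.
  (3-9)^2=36, (5-7)^2=4, (9-2)^2=49, (8-4)^2=16, (1-5)^2=16, (4-3)^2=1, (6-8)^2=4, (7-1)^2=36, (2-6)^2=16
sum(d^2) = 178.
Step 3: rho = 1 - 6*178 / (9*(9^2 - 1)) = 1 - 1068/720 = -0.483333.
Step 4: Under H0, t = rho * sqrt((n-2)/(1-rho^2)) = -1.4607 ~ t(7).
Step 5: Two-sided p-value from the t-distribution with 7 df = 0.187470.
Step 6: alpha = 0.05. fail to reject H0.

rho = -0.4833, p = 0.187470, fail to reject H0 at alpha = 0.05.


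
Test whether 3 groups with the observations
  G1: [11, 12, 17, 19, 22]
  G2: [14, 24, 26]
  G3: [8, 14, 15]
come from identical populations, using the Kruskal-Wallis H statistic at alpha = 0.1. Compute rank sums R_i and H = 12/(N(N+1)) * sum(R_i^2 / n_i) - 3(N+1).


Step 1: Combine all N = 11 observations and assign midranks.
sorted (value, group, rank): (8,G3,1), (11,G1,2), (12,G1,3), (14,G2,4.5), (14,G3,4.5), (15,G3,6), (17,G1,7), (19,G1,8), (22,G1,9), (24,G2,10), (26,G2,11)
Step 2: Sum ranks within each group.
R_1 = 29 (n_1 = 5)
R_2 = 25.5 (n_2 = 3)
R_3 = 11.5 (n_3 = 3)
Step 3: H = 12/(N(N+1)) * sum(R_i^2/n_i) - 3(N+1)
     = 12/(11*12) * (29^2/5 + 25.5^2/3 + 11.5^2/3) - 3*12
     = 0.090909 * 429.033 - 36
     = 3.003030.
Step 4: Ties present; correction factor C = 1 - 6/(11^3 - 11) = 0.995455. Corrected H = 3.003030 / 0.995455 = 3.016743.
Step 5: Under H0, H ~ chi^2(2); p-value = 0.221270.
Step 6: alpha = 0.1. fail to reject H0.

H = 3.0167, df = 2, p = 0.221270, fail to reject H0.


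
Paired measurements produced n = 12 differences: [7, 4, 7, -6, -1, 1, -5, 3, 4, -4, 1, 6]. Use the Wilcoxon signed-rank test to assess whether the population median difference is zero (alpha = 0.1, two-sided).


Step 1: Drop any zero differences (none here) and take |d_i|.
|d| = [7, 4, 7, 6, 1, 1, 5, 3, 4, 4, 1, 6]
Step 2: Midrank |d_i| (ties get averaged ranks).
ranks: |7|->11.5, |4|->6, |7|->11.5, |6|->9.5, |1|->2, |1|->2, |5|->8, |3|->4, |4|->6, |4|->6, |1|->2, |6|->9.5
Step 3: Attach original signs; sum ranks with positive sign and with negative sign.
W+ = 11.5 + 6 + 11.5 + 2 + 4 + 6 + 2 + 9.5 = 52.5
W- = 9.5 + 2 + 8 + 6 = 25.5
(Check: W+ + W- = 78 should equal n(n+1)/2 = 78.)
Step 4: Test statistic W = min(W+, W-) = 25.5.
Step 5: Ties in |d|, so use the tie-corrected normal approximation.
        E[W] = n(n+1)/4 = 12*13/4 = 39.
        Tie groups: |d|=1 (t=3), |d|=4 (t=3), |d|=6 (t=2), |d|=7 (t=2); sum(t^3 - t) = 60.
        Var[W] = n(n+1)(2n+1)/24 - sum(t^3-t)/48 = 3900/24 - 60/48 = 161.25.
        z = (W - E[W]) / sqrt(Var[W]) = (25.5 - 39) / 12.6984 = -1.0631.
        Two-sided p = 2*Phi(z) = 0.287726.
Step 6: alpha = 0.1. fail to reject H0.

W+ = 52.5, W- = 25.5, W = min = 25.5, p = 0.287726, fail to reject H0.


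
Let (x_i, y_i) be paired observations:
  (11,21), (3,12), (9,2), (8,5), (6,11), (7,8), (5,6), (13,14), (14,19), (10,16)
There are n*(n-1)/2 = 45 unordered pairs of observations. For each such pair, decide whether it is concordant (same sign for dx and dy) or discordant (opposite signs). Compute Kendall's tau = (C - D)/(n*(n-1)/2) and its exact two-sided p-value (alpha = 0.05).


Step 1: Enumerate the 45 unordered pairs (i,j) with i<j and classify each by sign(x_j-x_i) * sign(y_j-y_i).
  (1,2):dx=-8,dy=-9->C; (1,3):dx=-2,dy=-19->C; (1,4):dx=-3,dy=-16->C; (1,5):dx=-5,dy=-10->C
  (1,6):dx=-4,dy=-13->C; (1,7):dx=-6,dy=-15->C; (1,8):dx=+2,dy=-7->D; (1,9):dx=+3,dy=-2->D
  (1,10):dx=-1,dy=-5->C; (2,3):dx=+6,dy=-10->D; (2,4):dx=+5,dy=-7->D; (2,5):dx=+3,dy=-1->D
  (2,6):dx=+4,dy=-4->D; (2,7):dx=+2,dy=-6->D; (2,8):dx=+10,dy=+2->C; (2,9):dx=+11,dy=+7->C
  (2,10):dx=+7,dy=+4->C; (3,4):dx=-1,dy=+3->D; (3,5):dx=-3,dy=+9->D; (3,6):dx=-2,dy=+6->D
  (3,7):dx=-4,dy=+4->D; (3,8):dx=+4,dy=+12->C; (3,9):dx=+5,dy=+17->C; (3,10):dx=+1,dy=+14->C
  (4,5):dx=-2,dy=+6->D; (4,6):dx=-1,dy=+3->D; (4,7):dx=-3,dy=+1->D; (4,8):dx=+5,dy=+9->C
  (4,9):dx=+6,dy=+14->C; (4,10):dx=+2,dy=+11->C; (5,6):dx=+1,dy=-3->D; (5,7):dx=-1,dy=-5->C
  (5,8):dx=+7,dy=+3->C; (5,9):dx=+8,dy=+8->C; (5,10):dx=+4,dy=+5->C; (6,7):dx=-2,dy=-2->C
  (6,8):dx=+6,dy=+6->C; (6,9):dx=+7,dy=+11->C; (6,10):dx=+3,dy=+8->C; (7,8):dx=+8,dy=+8->C
  (7,9):dx=+9,dy=+13->C; (7,10):dx=+5,dy=+10->C; (8,9):dx=+1,dy=+5->C; (8,10):dx=-3,dy=+2->D
  (9,10):dx=-4,dy=-3->C
Step 2: C = 29, D = 16, total pairs = 45.
Step 3: tau = (C - D)/(n(n-1)/2) = (29 - 16)/45 = 0.288889.
Step 4: Exact two-sided p-value (enumerate n! = 3628800 permutations of y under H0): p = 0.291248.
Step 5: alpha = 0.05. fail to reject H0.

tau_b = 0.2889 (C=29, D=16), p = 0.291248, fail to reject H0.


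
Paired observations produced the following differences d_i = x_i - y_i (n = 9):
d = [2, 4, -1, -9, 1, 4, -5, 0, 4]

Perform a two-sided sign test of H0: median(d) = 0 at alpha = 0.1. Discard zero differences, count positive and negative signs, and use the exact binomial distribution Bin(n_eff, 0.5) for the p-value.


Step 1: Discard zero differences. Original n = 9; n_eff = number of nonzero differences = 8.
Nonzero differences (with sign): +2, +4, -1, -9, +1, +4, -5, +4
Step 2: Count signs: positive = 5, negative = 3.
Step 3: Under H0: P(positive) = 0.5, so the number of positives S ~ Bin(8, 0.5).
Step 4: Two-sided exact p-value = sum of Bin(8,0.5) probabilities at or below the observed probability = 0.726562.
Step 5: alpha = 0.1. fail to reject H0.

n_eff = 8, pos = 5, neg = 3, p = 0.726562, fail to reject H0.


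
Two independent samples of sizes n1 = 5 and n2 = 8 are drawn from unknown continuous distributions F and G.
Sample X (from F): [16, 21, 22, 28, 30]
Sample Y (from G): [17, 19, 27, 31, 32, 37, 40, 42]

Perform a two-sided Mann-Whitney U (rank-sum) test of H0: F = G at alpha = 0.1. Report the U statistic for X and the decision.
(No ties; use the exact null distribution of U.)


Step 1: Combine and sort all 13 observations; assign midranks.
sorted (value, group): (16,X), (17,Y), (19,Y), (21,X), (22,X), (27,Y), (28,X), (30,X), (31,Y), (32,Y), (37,Y), (40,Y), (42,Y)
ranks: 16->1, 17->2, 19->3, 21->4, 22->5, 27->6, 28->7, 30->8, 31->9, 32->10, 37->11, 40->12, 42->13
Step 2: Rank sum for X: R1 = 1 + 4 + 5 + 7 + 8 = 25.
Step 3: U_X = R1 - n1(n1+1)/2 = 25 - 5*6/2 = 25 - 15 = 10.
       U_Y = n1*n2 - U_X = 40 - 10 = 30.
Step 4: No ties, so the exact null distribution of U (based on enumerating the C(13,5) = 1287 equally likely rank assignments) gives the two-sided p-value.
Step 5: p-value = 0.170940; compare to alpha = 0.1. fail to reject H0.

U_X = 10, p = 0.170940, fail to reject H0 at alpha = 0.1.


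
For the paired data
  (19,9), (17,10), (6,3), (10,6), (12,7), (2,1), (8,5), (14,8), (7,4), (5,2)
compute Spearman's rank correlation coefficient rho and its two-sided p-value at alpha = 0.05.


Step 1: Rank x and y separately (midranks; no ties here).
rank(x): 19->10, 17->9, 6->3, 10->6, 12->7, 2->1, 8->5, 14->8, 7->4, 5->2
rank(y): 9->9, 10->10, 3->3, 6->6, 7->7, 1->1, 5->5, 8->8, 4->4, 2->2
Step 2: d_i = R_x(i) - R_y(i); compute d_i^2.
  (10-9)^2=1, (9-10)^2=1, (3-3)^2=0, (6-6)^2=0, (7-7)^2=0, (1-1)^2=0, (5-5)^2=0, (8-8)^2=0, (4-4)^2=0, (2-2)^2=0
sum(d^2) = 2.
Step 3: rho = 1 - 6*2 / (10*(10^2 - 1)) = 1 - 12/990 = 0.987879.
Step 4: Under H0, t = rho * sqrt((n-2)/(1-rho^2)) = 18.0003 ~ t(8).
Step 5: Two-sided p-value from the t-distribution with 8 df = 0.000000.
Step 6: alpha = 0.05. reject H0.

rho = 0.9879, p = 0.000000, reject H0 at alpha = 0.05.


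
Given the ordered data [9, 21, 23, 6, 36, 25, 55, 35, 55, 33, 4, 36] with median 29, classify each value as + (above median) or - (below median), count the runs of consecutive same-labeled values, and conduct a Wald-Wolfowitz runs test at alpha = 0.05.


Step 1: Compute median = 29; label A = above, B = below.
Labels in order: BBBBABAAAABA  (n_A = 6, n_B = 6)
Step 2: Count runs R = 6.
Step 3: Under H0 (random ordering), E[R] = 2*n_A*n_B/(n_A+n_B) + 1 = 2*6*6/12 + 1 = 7.0000.
        Var[R] = 2*n_A*n_B*(2*n_A*n_B - n_A - n_B) / ((n_A+n_B)^2 * (n_A+n_B-1)) = 4320/1584 = 2.7273.
        SD[R] = 1.6514.
Step 4: Continuity-corrected z = (R + 0.5 - E[R]) / SD[R] = (6 + 0.5 - 7.0000) / 1.6514 = -0.3028.
Step 5: Two-sided p-value via normal approximation = 2*(1 - Phi(|z|)) = 0.762069.
Step 6: alpha = 0.05. fail to reject H0.

R = 6, z = -0.3028, p = 0.762069, fail to reject H0.


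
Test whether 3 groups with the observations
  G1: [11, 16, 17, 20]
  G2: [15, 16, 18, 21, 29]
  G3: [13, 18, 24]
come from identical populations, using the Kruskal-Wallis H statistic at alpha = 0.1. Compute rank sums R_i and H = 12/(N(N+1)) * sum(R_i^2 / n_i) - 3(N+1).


Step 1: Combine all N = 12 observations and assign midranks.
sorted (value, group, rank): (11,G1,1), (13,G3,2), (15,G2,3), (16,G1,4.5), (16,G2,4.5), (17,G1,6), (18,G2,7.5), (18,G3,7.5), (20,G1,9), (21,G2,10), (24,G3,11), (29,G2,12)
Step 2: Sum ranks within each group.
R_1 = 20.5 (n_1 = 4)
R_2 = 37 (n_2 = 5)
R_3 = 20.5 (n_3 = 3)
Step 3: H = 12/(N(N+1)) * sum(R_i^2/n_i) - 3(N+1)
     = 12/(12*13) * (20.5^2/4 + 37^2/5 + 20.5^2/3) - 3*13
     = 0.076923 * 518.946 - 39
     = 0.918910.
Step 4: Ties present; correction factor C = 1 - 12/(12^3 - 12) = 0.993007. Corrected H = 0.918910 / 0.993007 = 0.925381.
Step 5: Under H0, H ~ chi^2(2); p-value = 0.629587.
Step 6: alpha = 0.1. fail to reject H0.

H = 0.9254, df = 2, p = 0.629587, fail to reject H0.


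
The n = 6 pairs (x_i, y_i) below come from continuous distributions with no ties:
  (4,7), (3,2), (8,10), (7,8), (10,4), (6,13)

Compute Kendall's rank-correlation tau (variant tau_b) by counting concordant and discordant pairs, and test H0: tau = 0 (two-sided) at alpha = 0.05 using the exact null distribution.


Step 1: Enumerate the 15 unordered pairs (i,j) with i<j and classify each by sign(x_j-x_i) * sign(y_j-y_i).
  (1,2):dx=-1,dy=-5->C; (1,3):dx=+4,dy=+3->C; (1,4):dx=+3,dy=+1->C; (1,5):dx=+6,dy=-3->D
  (1,6):dx=+2,dy=+6->C; (2,3):dx=+5,dy=+8->C; (2,4):dx=+4,dy=+6->C; (2,5):dx=+7,dy=+2->C
  (2,6):dx=+3,dy=+11->C; (3,4):dx=-1,dy=-2->C; (3,5):dx=+2,dy=-6->D; (3,6):dx=-2,dy=+3->D
  (4,5):dx=+3,dy=-4->D; (4,6):dx=-1,dy=+5->D; (5,6):dx=-4,dy=+9->D
Step 2: C = 9, D = 6, total pairs = 15.
Step 3: tau = (C - D)/(n(n-1)/2) = (9 - 6)/15 = 0.200000.
Step 4: Exact two-sided p-value (enumerate n! = 720 permutations of y under H0): p = 0.719444.
Step 5: alpha = 0.05. fail to reject H0.

tau_b = 0.2000 (C=9, D=6), p = 0.719444, fail to reject H0.


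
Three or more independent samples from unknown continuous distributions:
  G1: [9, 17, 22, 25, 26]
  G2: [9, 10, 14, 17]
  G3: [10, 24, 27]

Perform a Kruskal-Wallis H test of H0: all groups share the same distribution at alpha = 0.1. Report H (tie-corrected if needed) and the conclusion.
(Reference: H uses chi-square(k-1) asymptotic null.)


Step 1: Combine all N = 12 observations and assign midranks.
sorted (value, group, rank): (9,G1,1.5), (9,G2,1.5), (10,G2,3.5), (10,G3,3.5), (14,G2,5), (17,G1,6.5), (17,G2,6.5), (22,G1,8), (24,G3,9), (25,G1,10), (26,G1,11), (27,G3,12)
Step 2: Sum ranks within each group.
R_1 = 37 (n_1 = 5)
R_2 = 16.5 (n_2 = 4)
R_3 = 24.5 (n_3 = 3)
Step 3: H = 12/(N(N+1)) * sum(R_i^2/n_i) - 3(N+1)
     = 12/(12*13) * (37^2/5 + 16.5^2/4 + 24.5^2/3) - 3*13
     = 0.076923 * 541.946 - 39
     = 2.688141.
Step 4: Ties present; correction factor C = 1 - 18/(12^3 - 12) = 0.989510. Corrected H = 2.688141 / 0.989510 = 2.716637.
Step 5: Under H0, H ~ chi^2(2); p-value = 0.257093.
Step 6: alpha = 0.1. fail to reject H0.

H = 2.7166, df = 2, p = 0.257093, fail to reject H0.


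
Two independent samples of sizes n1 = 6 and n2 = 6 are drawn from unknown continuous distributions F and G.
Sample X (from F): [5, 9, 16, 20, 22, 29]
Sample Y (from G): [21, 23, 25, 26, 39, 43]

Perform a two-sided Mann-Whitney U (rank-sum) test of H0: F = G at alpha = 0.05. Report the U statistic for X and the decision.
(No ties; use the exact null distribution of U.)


Step 1: Combine and sort all 12 observations; assign midranks.
sorted (value, group): (5,X), (9,X), (16,X), (20,X), (21,Y), (22,X), (23,Y), (25,Y), (26,Y), (29,X), (39,Y), (43,Y)
ranks: 5->1, 9->2, 16->3, 20->4, 21->5, 22->6, 23->7, 25->8, 26->9, 29->10, 39->11, 43->12
Step 2: Rank sum for X: R1 = 1 + 2 + 3 + 4 + 6 + 10 = 26.
Step 3: U_X = R1 - n1(n1+1)/2 = 26 - 6*7/2 = 26 - 21 = 5.
       U_Y = n1*n2 - U_X = 36 - 5 = 31.
Step 4: No ties, so the exact null distribution of U (based on enumerating the C(12,6) = 924 equally likely rank assignments) gives the two-sided p-value.
Step 5: p-value = 0.041126; compare to alpha = 0.05. reject H0.

U_X = 5, p = 0.041126, reject H0 at alpha = 0.05.
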